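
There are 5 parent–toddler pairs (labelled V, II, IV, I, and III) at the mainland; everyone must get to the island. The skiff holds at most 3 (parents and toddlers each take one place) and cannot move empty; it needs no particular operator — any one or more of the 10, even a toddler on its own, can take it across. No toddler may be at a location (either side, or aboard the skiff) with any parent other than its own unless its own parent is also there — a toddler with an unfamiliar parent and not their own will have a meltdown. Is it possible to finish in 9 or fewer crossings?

Counting alone: each trip to the island takes at most 3 across and each return brings at least 1 back, so after t trips out (and t−1 returns) at most 3t − (t−1) of the 10 are across; that first reaches 10 at t = 5, so at least 9 crossings are needed.
The safety rule pushes this higher. Following every safe sequence of crossings, the most of the 10 that can be at the island as the skiff arrives there on crossing 9 is 9 — never all 10.
So the move cannot be finished within 9 crossings. (The shortest complete plan takes 11:)
1. parent V and toddler V cross → the island.
2. parent V crosses ← the mainland.
3. toddler I, toddler II, and toddler IV cross → the island.
4. toddler V crosses ← the mainland.
5. parent I, parent II, and parent IV cross → the island.
6. parent II and toddler II cross ← the mainland.
7. parent II, parent III, and parent V cross → the island.
8. toddler IV crosses ← the mainland.
9. toddler II and toddler V cross → the island.
10. toddler V crosses ← the mainland.
11. toddler III, toddler IV, and toddler V cross → the island.

No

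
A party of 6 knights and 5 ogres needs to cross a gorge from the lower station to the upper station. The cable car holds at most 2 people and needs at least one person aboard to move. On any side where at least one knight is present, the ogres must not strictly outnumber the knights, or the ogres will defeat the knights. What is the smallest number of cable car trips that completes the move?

Counting alone: each trip to the upper station takes at most 2 across and each return brings at least 1 back, so after t trips out (and t−1 returns) at most 2t − (t−1) of the 11 are across; that first reaches 11 at t = 10, so at least 19 crossings are needed.
The plan below uses exactly 19 crossings, so it is optimal:
1. 2 ogres → the upper station.  (the lower station: 6K 3O; the upper station: 0K 2O)
2. 1 ogre ← the lower station.  (the lower station: 6K 4O; the upper station: 0K 1O)
3. 2 ogres → the upper station.  (the lower station: 6K 2O; the upper station: 0K 3O)
4. 1 ogre ← the lower station.  (the lower station: 6K 3O; the upper station: 0K 2O)
5. 2 knights → the upper station.  (the lower station: 4K 3O; the upper station: 2K 2O)
6. 1 ogre ← the lower station.  (the lower station: 4K 4O; the upper station: 2K 1O)
7. 1 knight and 1 ogre → the upper station.  (the lower station: 3K 3O; the upper station: 3K 2O)
8. 1 knight ← the lower station.  (the lower station: 4K 3O; the upper station: 2K 2O)
9. 1 knight and 1 ogre → the upper station.  (the lower station: 3K 2O; the upper station: 3K 3O)
10. 1 ogre ← the lower station.  (the lower station: 3K 3O; the upper station: 3K 2O)
11. 1 knight and 1 ogre → the upper station.  (the lower station: 2K 2O; the upper station: 4K 3O)
12. 1 knight ← the lower station.  (the lower station: 3K 2O; the upper station: 3K 3O)
13. 1 knight and 1 ogre → the upper station.  (the lower station: 2K 1O; the upper station: 4K 4O)
14. 1 ogre ← the lower station.  (the lower station: 2K 2O; the upper station: 4K 3O)
15. 1 knight and 1 ogre → the upper station.  (the lower station: 1K 1O; the upper station: 5K 4O)
16. 1 knight ← the lower station.  (the lower station: 2K 1O; the upper station: 4K 4O)
17. 1 knight and 1 ogre → the upper station.  (the lower station: 1K 0O; the upper station: 5K 5O)
18. 1 ogre ← the lower station.  (the lower station: 1K 1O; the upper station: 5K 4O)
19. 1 knight and 1 ogre → the upper station.  (the lower station: 0K 0O; the upper station: 6K 5O)

19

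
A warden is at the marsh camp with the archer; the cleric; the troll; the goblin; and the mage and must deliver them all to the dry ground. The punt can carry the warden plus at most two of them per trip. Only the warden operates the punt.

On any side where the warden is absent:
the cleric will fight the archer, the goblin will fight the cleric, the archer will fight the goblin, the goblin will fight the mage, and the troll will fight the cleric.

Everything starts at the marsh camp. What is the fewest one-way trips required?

7

Counting alone: the warden can take at most 2 across per trip to the dry ground, so moving all 5 needs at least 3 loaded trips out, with a return between consecutive ones — at least 5 crossings.
The safety rule pushes this higher. Following every safe sequence of crossings, the most of the 5 that can be at the dry ground as the punt arrives there on crossing 5 is 4 — never all 5.
So no plan with fewer than 7 crossings exists, and this one achieves 7:
1. Warden goes to the dry ground with the cleric and the goblin.  [the marsh camp: the archer, the mage, the troll | the dry ground: the cleric, the goblin]
2. Warden goes back to the marsh camp with the cleric.  [the marsh camp: the archer, the cleric, the mage, the troll | the dry ground: the goblin]
3. Warden goes to the dry ground with the archer and the troll.  [the marsh camp: the cleric, the mage | the dry ground: the archer, the goblin, the troll]
4. Warden goes back to the marsh camp with the archer.  [the marsh camp: the archer, the cleric, the mage | the dry ground: the goblin, the troll]
5. Warden goes to the dry ground with the archer and the mage.  [the marsh camp: the cleric | the dry ground: the archer, the goblin, the mage, the troll]
6. Warden goes back to the marsh camp with the goblin.  [the marsh camp: the cleric, the goblin | the dry ground: the archer, the mage, the troll]
7. Warden goes to the dry ground with the cleric and the goblin.  [the marsh camp: — | the dry ground: the archer, the cleric, the goblin, the mage, the troll]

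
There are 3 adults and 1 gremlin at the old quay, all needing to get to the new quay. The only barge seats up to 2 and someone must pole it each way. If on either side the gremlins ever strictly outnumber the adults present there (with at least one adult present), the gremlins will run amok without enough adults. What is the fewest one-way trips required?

5

Counting alone: each trip to the new quay takes at most 2 across and each return brings at least 1 back, so after t trips out (and t−1 returns) at most 2t − (t−1) of the 4 are across; that first reaches 4 at t = 3, so at least 5 crossings are needed.
The plan below uses exactly 5 crossings, so it is optimal:
1. 1 adult and 1 gremlin → the new quay.  (the old quay: 2A 0G; the new quay: 1A 1G)
2. 1 gremlin ← the old quay.  (the old quay: 2A 1G; the new quay: 1A 0G)
3. 1 adult and 1 gremlin → the new quay.  (the old quay: 1A 0G; the new quay: 2A 1G)
4. 1 gremlin ← the old quay.  (the old quay: 1A 1G; the new quay: 2A 0G)
5. 1 adult and 1 gremlin → the new quay.  (the old quay: 0A 0G; the new quay: 3A 1G)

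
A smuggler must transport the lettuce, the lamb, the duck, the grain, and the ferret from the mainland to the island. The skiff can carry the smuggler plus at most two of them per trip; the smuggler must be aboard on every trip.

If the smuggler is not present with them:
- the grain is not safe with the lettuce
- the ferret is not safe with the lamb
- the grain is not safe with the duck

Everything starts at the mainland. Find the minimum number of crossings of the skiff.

Counting alone: the smuggler can take at most 2 across per trip to the island, so moving all 5 needs at least 3 loaded trips out, with a return between consecutive ones — at least 5 crossings.
The plan below uses exactly 5 crossings, so it is optimal:
1. Smuggler goes to the island with the grain and the lamb.
2. Smuggler goes back to the mainland alone.
3. Smuggler goes to the island with the duck and the lettuce.
4. Smuggler goes back to the mainland with the grain.
5. Smuggler goes to the island with the ferret and the grain.

5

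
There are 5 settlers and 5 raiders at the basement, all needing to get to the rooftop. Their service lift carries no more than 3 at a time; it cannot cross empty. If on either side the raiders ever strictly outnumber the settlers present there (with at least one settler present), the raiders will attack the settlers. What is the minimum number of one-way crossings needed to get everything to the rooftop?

Counting alone: each trip to the rooftop takes at most 3 across and each return brings at least 1 back, so after t trips out (and t−1 returns) at most 3t − (t−1) of the 10 are across; that first reaches 10 at t = 5, so at least 9 crossings are needed.
The safety rule pushes this higher. Following every safe sequence of crossings, the most of the 10 that can be at the rooftop as the service lift arrives there on crossing 9 is 9 — never all 10.
So no plan with fewer than 11 crossings exists, and this one achieves 11:
1. 2 raiders → the rooftop.  (the basement: 5S 3R; the rooftop: 0S 2R)
2. 1 raider ← the basement.  (the basement: 5S 4R; the rooftop: 0S 1R)
3. 3 raiders → the rooftop.  (the basement: 5S 1R; the rooftop: 0S 4R)
4. 1 raider ← the basement.  (the basement: 5S 2R; the rooftop: 0S 3R)
5. 3 settlers → the rooftop.  (the basement: 2S 2R; the rooftop: 3S 3R)
6. 1 settler and 1 raider ← the basement.  (the basement: 3S 3R; the rooftop: 2S 2R)
7. 3 settlers → the rooftop.  (the basement: 0S 3R; the rooftop: 5S 2R)
8. 1 raider ← the basement.  (the basement: 0S 4R; the rooftop: 5S 1R)
9. 2 raiders → the rooftop.  (the basement: 0S 2R; the rooftop: 5S 3R)
10. 1 raider ← the basement.  (the basement: 0S 3R; the rooftop: 5S 2R)
11. 3 raiders → the rooftop.  (the basement: 0S 0R; the rooftop: 5S 5R)

11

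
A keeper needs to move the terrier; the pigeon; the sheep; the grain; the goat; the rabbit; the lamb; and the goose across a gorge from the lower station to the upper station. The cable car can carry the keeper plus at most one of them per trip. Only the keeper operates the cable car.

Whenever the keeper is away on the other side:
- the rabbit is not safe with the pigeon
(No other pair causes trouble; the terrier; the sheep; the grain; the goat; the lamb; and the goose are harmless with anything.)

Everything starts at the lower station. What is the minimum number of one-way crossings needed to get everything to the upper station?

15

Counting alone: the keeper can take at most 1 across per trip to the upper station, so moving all 8 needs at least 8 loaded trips out, with a return between consecutive ones — at least 15 crossings.
The plan below uses exactly 15 crossings, so it is optimal:
1. Keeper goes to the upper station with the pigeon.
2. Keeper goes back to the lower station alone.
3. Keeper goes to the upper station with the terrier.
4. Keeper goes back to the lower station alone.
5. Keeper goes to the upper station with the sheep.
6. Keeper goes back to the lower station alone.
7. Keeper goes to the upper station with the grain.
8. Keeper goes back to the lower station alone.
9. Keeper goes to the upper station with the goat.
10. Keeper goes back to the lower station alone.
11. Keeper goes to the upper station with the lamb.
12. Keeper goes back to the lower station alone.
13. Keeper goes to the upper station with the goose.
14. Keeper goes back to the lower station alone.
15. Keeper goes to the upper station with the rabbit.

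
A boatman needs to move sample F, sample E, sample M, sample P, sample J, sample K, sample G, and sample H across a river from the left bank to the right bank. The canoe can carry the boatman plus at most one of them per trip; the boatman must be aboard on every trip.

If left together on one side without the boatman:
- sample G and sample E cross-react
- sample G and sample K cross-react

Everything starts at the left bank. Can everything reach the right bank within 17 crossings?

Yes

Yes — this plan uses 17 crossings (≤ 17):
1. Boatman goes to the right bank with sample G.
2. Boatman goes back to the left bank alone.
3. Boatman goes to the right bank with sample F.
4. Boatman goes back to the left bank alone.
5. Boatman goes to the right bank with sample E.
6. Boatman goes back to the left bank with sample G.
7. Boatman goes to the right bank with sample K.
8. Boatman goes back to the left bank alone.
9. Boatman goes to the right bank with sample M.
10. Boatman goes back to the left bank alone.
11. Boatman goes to the right bank with sample P.
12. Boatman goes back to the left bank alone.
13. Boatman goes to the right bank with sample J.
14. Boatman goes back to the left bank alone.
15. Boatman goes to the right bank with sample H.
16. Boatman goes back to the left bank alone.
17. Boatman goes to the right bank with sample G.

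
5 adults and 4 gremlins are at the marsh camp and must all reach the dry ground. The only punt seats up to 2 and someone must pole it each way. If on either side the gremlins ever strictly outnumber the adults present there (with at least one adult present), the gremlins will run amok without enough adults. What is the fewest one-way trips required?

Counting alone: each trip to the dry ground takes at most 2 across and each return brings at least 1 back, so after t trips out (and t−1 returns) at most 2t − (t−1) of the 9 are across; that first reaches 9 at t = 8, so at least 15 crossings are needed.
The plan below uses exactly 15 crossings, so it is optimal:
1. 2 gremlins → the dry ground.  (the marsh camp: 5A 2G; the dry ground: 0A 2G)
2. 1 gremlin ← the marsh camp.  (the marsh camp: 5A 3G; the dry ground: 0A 1G)
3. 2 gremlins → the dry ground.  (the marsh camp: 5A 1G; the dry ground: 0A 3G)
4. 1 gremlin ← the marsh camp.  (the marsh camp: 5A 2G; the dry ground: 0A 2G)
5. 2 adults → the dry ground.  (the marsh camp: 3A 2G; the dry ground: 2A 2G)
6. 1 gremlin ← the marsh camp.  (the marsh camp: 3A 3G; the dry ground: 2A 1G)
7. 1 adult and 1 gremlin → the dry ground.  (the marsh camp: 2A 2G; the dry ground: 3A 2G)
8. 1 adult ← the marsh camp.  (the marsh camp: 3A 2G; the dry ground: 2A 2G)
9. 1 adult and 1 gremlin → the dry ground.  (the marsh camp: 2A 1G; the dry ground: 3A 3G)
10. 1 gremlin ← the marsh camp.  (the marsh camp: 2A 2G; the dry ground: 3A 2G)
11. 1 adult and 1 gremlin → the dry ground.  (the marsh camp: 1A 1G; the dry ground: 4A 3G)
12. 1 adult ← the marsh camp.  (the marsh camp: 2A 1G; the dry ground: 3A 3G)
13. 1 adult and 1 gremlin → the dry ground.  (the marsh camp: 1A 0G; the dry ground: 4A 4G)
14. 1 gremlin ← the marsh camp.  (the marsh camp: 1A 1G; the dry ground: 4A 3G)
15. 1 adult and 1 gremlin → the dry ground.  (the marsh camp: 0A 0G; the dry ground: 5A 4G)

15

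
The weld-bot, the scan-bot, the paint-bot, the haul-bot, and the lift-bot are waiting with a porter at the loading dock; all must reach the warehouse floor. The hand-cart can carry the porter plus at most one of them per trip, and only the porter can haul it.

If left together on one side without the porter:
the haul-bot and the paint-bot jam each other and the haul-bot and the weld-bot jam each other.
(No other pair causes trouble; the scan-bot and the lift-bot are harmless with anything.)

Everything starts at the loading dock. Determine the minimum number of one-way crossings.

Counting alone: the porter can take at most 1 across per trip to the warehouse floor, so moving all 5 needs at least 5 loaded trips out, with a return between consecutive ones — at least 9 crossings.
The safety rule pushes this higher. Following every safe sequence of crossings, the most of the 5 that can be at the warehouse floor as the hand-cart arrives there on crossing 9 is 4 — never all 5.
So no plan with fewer than 11 crossings exists, and this one achieves 11:
1. Porter goes to the warehouse floor with the haul-bot.
2. Porter goes back to the loading dock alone.
3. Porter goes to the warehouse floor with the weld-bot.
4. Porter goes back to the loading dock with the haul-bot.
5. Porter goes to the warehouse floor with the paint-bot.
6. Porter goes back to the loading dock alone.
7. Porter goes to the warehouse floor with the scan-bot.
8. Porter goes back to the loading dock alone.
9. Porter goes to the warehouse floor with the lift-bot.
10. Porter goes back to the loading dock alone.
11. Porter goes to the warehouse floor with the haul-bot.

11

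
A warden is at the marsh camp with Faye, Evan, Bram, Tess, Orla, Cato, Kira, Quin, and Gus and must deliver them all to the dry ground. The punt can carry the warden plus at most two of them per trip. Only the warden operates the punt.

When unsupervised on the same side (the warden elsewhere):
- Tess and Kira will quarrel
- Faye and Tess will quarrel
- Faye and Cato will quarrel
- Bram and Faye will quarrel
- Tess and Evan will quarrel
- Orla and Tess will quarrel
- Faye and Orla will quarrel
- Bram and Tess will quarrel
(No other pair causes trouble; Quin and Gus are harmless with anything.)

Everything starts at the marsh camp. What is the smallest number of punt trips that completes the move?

15

Counting alone: the warden can take at most 2 across per trip to the dry ground, so moving all 9 needs at least 5 loaded trips out, with a return between consecutive ones — at least 9 crossings.
The safety rule pushes this higher. Following every safe sequence of crossings, the most of the 9 that can be at the dry ground as the punt arrives there on crossings 9, 11, 13 is 6, 7, 8 respectively — never all 9.
So no plan with fewer than 15 crossings exists, and this one achieves 15:
1. Warden goes to the dry ground with Faye and Tess.  [the marsh camp: Bram, Cato, Evan, Gus, Kira, Orla, Quin | the dry ground: Faye, Tess]
2. Warden goes back to the marsh camp with Faye.  [the marsh camp: Bram, Cato, Evan, Faye, Gus, Kira, Orla, Quin | the dry ground: Tess]
3. Warden goes to the dry ground with Evan and Faye.  [the marsh camp: Bram, Cato, Gus, Kira, Orla, Quin | the dry ground: Evan, Faye, Tess]
4. Warden goes back to the marsh camp with Tess.  [the marsh camp: Bram, Cato, Gus, Kira, Orla, Quin, Tess | the dry ground: Evan, Faye]
5. Warden goes to the dry ground with Kira and Tess.  [the marsh camp: Bram, Cato, Gus, Orla, Quin | the dry ground: Evan, Faye, Kira, Tess]
6. Warden goes back to the marsh camp with Tess.  [the marsh camp: Bram, Cato, Gus, Orla, Quin, Tess | the dry ground: Evan, Faye, Kira]
7. Warden goes to the dry ground with Bram and Orla.  [the marsh camp: Cato, Gus, Quin, Tess | the dry ground: Bram, Evan, Faye, Kira, Orla]
8. Warden goes back to the marsh camp with Faye.  [the marsh camp: Cato, Faye, Gus, Quin, Tess | the dry ground: Bram, Evan, Kira, Orla]
9. Warden goes to the dry ground with Cato and Faye.  [the marsh camp: Gus, Quin, Tess | the dry ground: Bram, Cato, Evan, Faye, Kira, Orla]
10. Warden goes back to the marsh camp with Faye.  [the marsh camp: Faye, Gus, Quin, Tess | the dry ground: Bram, Cato, Evan, Kira, Orla]
11. Warden goes to the dry ground with Faye and Quin.  [the marsh camp: Gus, Tess | the dry ground: Bram, Cato, Evan, Faye, Kira, Orla, Quin]
12. Warden goes back to the marsh camp with Faye.  [the marsh camp: Faye, Gus, Tess | the dry ground: Bram, Cato, Evan, Kira, Orla, Quin]
13. Warden goes to the dry ground with Faye and Gus.  [the marsh camp: Tess | the dry ground: Bram, Cato, Evan, Faye, Gus, Kira, Orla, Quin]
14. Warden goes back to the marsh camp with Faye.  [the marsh camp: Faye, Tess | the dry ground: Bram, Cato, Evan, Gus, Kira, Orla, Quin]
15. Warden goes to the dry ground with Faye and Tess.  [the marsh camp: — | the dry ground: Bram, Cato, Evan, Faye, Gus, Kira, Orla, Quin, Tess]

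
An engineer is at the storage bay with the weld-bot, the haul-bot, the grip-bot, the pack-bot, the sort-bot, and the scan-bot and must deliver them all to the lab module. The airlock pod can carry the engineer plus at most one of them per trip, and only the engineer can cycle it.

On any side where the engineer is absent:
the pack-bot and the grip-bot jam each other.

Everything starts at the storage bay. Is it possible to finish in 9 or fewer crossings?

No

Counting alone: the engineer can take at most 1 across per trip to the lab module, so moving all 6 needs at least 6 loaded trips out, with a return between consecutive ones — at least 11 crossings.
Since 9 < 11, 9 crossings cannot be enough. (The shortest complete plan in fact takes 11:)
1. Engineer goes to the lab module with the grip-bot.
2. Engineer goes back to the storage bay alone.
3. Engineer goes to the lab module with the weld-bot.
4. Engineer goes back to the storage bay alone.
5. Engineer goes to the lab module with the haul-bot.
6. Engineer goes back to the storage bay alone.
7. Engineer goes to the lab module with the sort-bot.
8. Engineer goes back to the storage bay alone.
9. Engineer goes to the lab module with the scan-bot.
10. Engineer goes back to the storage bay alone.
11. Engineer goes to the lab module with the pack-bot.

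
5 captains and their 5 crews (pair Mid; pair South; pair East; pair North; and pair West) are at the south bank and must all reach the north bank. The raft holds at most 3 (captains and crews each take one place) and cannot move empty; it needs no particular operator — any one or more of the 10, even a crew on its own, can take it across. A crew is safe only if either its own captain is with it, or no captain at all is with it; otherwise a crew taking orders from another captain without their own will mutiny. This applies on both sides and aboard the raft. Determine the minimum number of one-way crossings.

11

Counting alone: each trip to the north bank takes at most 3 across and each return brings at least 1 back, so after t trips out (and t−1 returns) at most 3t − (t−1) of the 10 are across; that first reaches 10 at t = 5, so at least 9 crossings are needed.
The safety rule pushes this higher. Following every safe sequence of crossings, the most of the 10 that can be at the north bank as the raft arrives there on crossing 9 is 9 — never all 10.
So no plan with fewer than 11 crossings exists, and this one achieves 11:
1. captain Mid and crew Mid cross → the north bank.
2. captain Mid crosses ← the south bank.
3. crew East, crew North, and crew South cross → the north bank.
4. crew Mid crosses ← the south bank.
5. captain East, captain North, and captain South cross → the north bank.
6. captain South and crew South cross ← the south bank.
7. captain Mid, captain South, and captain West cross → the north bank.
8. crew East crosses ← the south bank.
9. crew Mid and crew South cross → the north bank.
10. crew Mid crosses ← the south bank.
11. crew East, crew Mid, and crew West cross → the north bank.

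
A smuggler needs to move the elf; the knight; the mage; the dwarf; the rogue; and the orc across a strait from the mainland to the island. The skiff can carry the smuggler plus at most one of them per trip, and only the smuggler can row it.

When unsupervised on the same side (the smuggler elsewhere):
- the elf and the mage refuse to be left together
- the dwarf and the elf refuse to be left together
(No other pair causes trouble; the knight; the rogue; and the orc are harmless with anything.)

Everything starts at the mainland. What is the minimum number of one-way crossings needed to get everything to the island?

Counting alone: the smuggler can take at most 1 across per trip to the island, so moving all 6 needs at least 6 loaded trips out, with a return between consecutive ones — at least 11 crossings.
The safety rule pushes this higher. Following every safe sequence of crossings, the most of the 6 that can be at the island as the skiff arrives there on crossing 11 is 5 — never all 6.
So no plan with fewer than 13 crossings exists, and this one achieves 13:
1. Smuggler goes to the island with the elf.
2. Smuggler goes back to the mainland alone.
3. Smuggler goes to the island with the knight.
4. Smuggler goes back to the mainland alone.
5. Smuggler goes to the island with the mage.
6. Smuggler goes back to the mainland with the elf.
7. Smuggler goes to the island with the dwarf.
8. Smuggler goes back to the mainland alone.
9. Smuggler goes to the island with the rogue.
10. Smuggler goes back to the mainland alone.
11. Smuggler goes to the island with the orc.
12. Smuggler goes back to the mainland alone.
13. Smuggler goes to the island with the elf.

13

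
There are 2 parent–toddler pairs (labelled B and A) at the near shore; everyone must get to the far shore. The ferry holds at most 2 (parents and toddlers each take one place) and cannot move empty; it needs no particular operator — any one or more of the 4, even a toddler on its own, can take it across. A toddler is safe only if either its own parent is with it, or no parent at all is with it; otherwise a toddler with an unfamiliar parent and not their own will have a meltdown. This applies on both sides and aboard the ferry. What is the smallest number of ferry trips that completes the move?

5

Counting alone: each trip to the far shore takes at most 2 across and each return brings at least 1 back, so after t trips out (and t−1 returns) at most 2t − (t−1) of the 4 are across; that first reaches 4 at t = 3, so at least 5 crossings are needed.
The plan below uses exactly 5 crossings, so it is optimal:
1. parent B and toddler B cross → the far shore.
2. parent B crosses ← the near shore.
3. parent A and parent B cross → the far shore.
4. parent A crosses ← the near shore.
5. parent A and toddler A cross → the far shore.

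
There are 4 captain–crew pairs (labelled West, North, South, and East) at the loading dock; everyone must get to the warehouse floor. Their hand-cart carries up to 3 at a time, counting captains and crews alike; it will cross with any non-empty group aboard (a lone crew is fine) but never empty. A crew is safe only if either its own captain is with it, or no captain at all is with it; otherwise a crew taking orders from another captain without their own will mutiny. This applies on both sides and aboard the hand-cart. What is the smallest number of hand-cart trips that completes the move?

Counting alone: each trip to the warehouse floor takes at most 3 across and each return brings at least 1 back, so after t trips out (and t−1 returns) at most 3t − (t−1) of the 8 are across; that first reaches 8 at t = 4, so at least 7 crossings are needed.
The safety rule pushes this higher. Following every safe sequence of crossings, the most of the 8 that can be at the warehouse floor as the hand-cart arrives there on crossing 7 is 7 — never all 8.
So no plan with fewer than 9 crossings exists, and this one achieves 9:
1. captain West and crew West cross → the warehouse floor.
2. captain West crosses ← the loading dock.
3. captain North, captain West, and crew North cross → the warehouse floor.
4. captain West and crew West cross ← the loading dock.
5. captain East, captain South, and captain West cross → the warehouse floor.
6. crew North crosses ← the loading dock.
7. crew North and crew West cross → the warehouse floor.
8. crew West crosses ← the loading dock.
9. crew East, crew South, and crew West cross → the warehouse floor.

9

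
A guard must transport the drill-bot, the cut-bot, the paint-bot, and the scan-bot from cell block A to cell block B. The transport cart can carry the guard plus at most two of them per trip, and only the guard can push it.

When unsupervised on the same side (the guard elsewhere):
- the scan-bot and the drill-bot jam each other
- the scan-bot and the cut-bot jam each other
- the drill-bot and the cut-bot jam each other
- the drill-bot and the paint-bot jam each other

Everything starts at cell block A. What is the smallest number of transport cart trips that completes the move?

5

Counting alone: the guard can take at most 2 across per trip to cell block B, so moving all 4 needs at least 2 loaded trips out, with a return between consecutive ones — at least 3 crossings.
The safety rule pushes this higher. Following every safe sequence of crossings, the most of the 4 that can be at cell block B as the transport cart arrives there on crossing 3 is 3 — never all 4.
So no plan with fewer than 5 crossings exists, and this one achieves 5:
1. Guard goes to cell block B with the cut-bot and the drill-bot.  [cell block A: the paint-bot, the scan-bot | cell block B: the cut-bot, the drill-bot]
2. Guard goes back to cell block A with the drill-bot.  [cell block A: the drill-bot, the paint-bot, the scan-bot | cell block B: the cut-bot]
3. Guard goes to cell block B with the drill-bot and the paint-bot.  [cell block A: the scan-bot | cell block B: the cut-bot, the drill-bot, the paint-bot]
4. Guard goes back to cell block A with the drill-bot.  [cell block A: the drill-bot, the scan-bot | cell block B: the cut-bot, the paint-bot]
5. Guard goes to cell block B with the drill-bot and the scan-bot.  [cell block A: — | cell block B: the cut-bot, the drill-bot, the paint-bot, the scan-bot]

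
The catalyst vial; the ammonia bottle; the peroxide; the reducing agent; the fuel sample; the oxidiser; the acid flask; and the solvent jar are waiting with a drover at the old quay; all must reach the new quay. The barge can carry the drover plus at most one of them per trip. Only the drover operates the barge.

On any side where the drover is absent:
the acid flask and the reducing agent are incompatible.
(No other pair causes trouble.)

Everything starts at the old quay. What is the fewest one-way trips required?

Counting alone: the drover can take at most 1 across per trip to the new quay, so moving all 8 needs at least 8 loaded trips out, with a return between consecutive ones — at least 15 crossings.
The plan below uses exactly 15 crossings, so it is optimal:
1. Drover goes to the new quay with the reducing agent.
2. Drover goes back to the old quay alone.
3. Drover goes to the new quay with the catalyst vial.
4. Drover goes back to the old quay alone.
5. Drover goes to the new quay with the ammonia bottle.
6. Drover goes back to the old quay alone.
7. Drover goes to the new quay with the peroxide.
8. Drover goes back to the old quay alone.
9. Drover goes to the new quay with the fuel sample.
10. Drover goes back to the old quay alone.
11. Drover goes to the new quay with the oxidiser.
12. Drover goes back to the old quay alone.
13. Drover goes to the new quay with the solvent jar.
14. Drover goes back to the old quay alone.
15. Drover goes to the new quay with the acid flask.

15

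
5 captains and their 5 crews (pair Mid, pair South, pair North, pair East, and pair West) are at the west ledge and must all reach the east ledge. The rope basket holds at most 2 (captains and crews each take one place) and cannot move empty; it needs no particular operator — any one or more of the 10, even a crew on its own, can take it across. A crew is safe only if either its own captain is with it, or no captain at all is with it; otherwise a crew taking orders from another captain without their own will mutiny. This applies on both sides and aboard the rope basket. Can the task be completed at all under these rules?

No

Following every safe sequence of crossings from the start, the most of the 10 that can be at the east ledge as the rope basket arrives there on crossings 1, 3, 5, 7 is 2, 3, 4, 5 respectively; the best ever achieved is 5 of 10.
From crossing 9 on, no configuration arises that was not already reachable earlier: only 82 distinct safe configurations (who is on which side, and where the rope basket is) can ever be reached, none of them has everyone across, and every continuation just revisits them. So no valid plan exists.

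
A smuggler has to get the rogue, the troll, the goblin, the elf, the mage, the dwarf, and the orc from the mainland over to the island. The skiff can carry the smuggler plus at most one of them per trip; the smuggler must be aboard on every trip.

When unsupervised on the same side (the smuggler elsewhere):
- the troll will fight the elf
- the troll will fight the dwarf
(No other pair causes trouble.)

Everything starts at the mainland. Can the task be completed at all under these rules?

Yes

1. Smuggler goes to the island with the troll.  [the mainland: the dwarf, the elf, the goblin, the mage, the orc, the rogue | the island: the troll]
2. Smuggler goes back to the mainland alone.  [the mainland: the dwarf, the elf, the goblin, the mage, the orc, the rogue | the island: the troll]
3. Smuggler goes to the island with the rogue.  [the mainland: the dwarf, the elf, the goblin, the mage, the orc | the island: the rogue, the troll]
4. Smuggler goes back to the mainland alone.  [the mainland: the dwarf, the elf, the goblin, the mage, the orc | the island: the rogue, the troll]
5. Smuggler goes to the island with the goblin.  [the mainland: the dwarf, the elf, the mage, the orc | the island: the goblin, the rogue, the troll]
6. Smuggler goes back to the mainland alone.  [the mainland: the dwarf, the elf, the mage, the orc | the island: the goblin, the rogue, the troll]
7. Smuggler goes to the island with the elf.  [the mainland: the dwarf, the mage, the orc | the island: the elf, the goblin, the rogue, the troll]
8. Smuggler goes back to the mainland with the troll.  [the mainland: the dwarf, the mage, the orc, the troll | the island: the elf, the goblin, the rogue]
9. Smuggler goes to the island with the dwarf.  [the mainland: the mage, the orc, the troll | the island: the dwarf, the elf, the goblin, the rogue]
10. Smuggler goes back to the mainland alone.  [the mainland: the mage, the orc, the troll | the island: the dwarf, the elf, the goblin, the rogue]
11. Smuggler goes to the island with the mage.  [the mainland: the orc, the troll | the island: the dwarf, the elf, the goblin, the mage, the rogue]
12. Smuggler goes back to the mainland alone.  [the mainland: the orc, the troll | the island: the dwarf, the elf, the goblin, the mage, the rogue]
13. Smuggler goes to the island with the orc.  [the mainland: the troll | the island: the dwarf, the elf, the goblin, the mage, the orc, the rogue]
14. Smuggler goes back to the mainland alone.  [the mainland: the troll | the island: the dwarf, the elf, the goblin, the mage, the orc, the rogue]
15. Smuggler goes to the island with the troll.  [the mainland: — | the island: the dwarf, the elf, the goblin, the mage, the orc, the rogue, the troll]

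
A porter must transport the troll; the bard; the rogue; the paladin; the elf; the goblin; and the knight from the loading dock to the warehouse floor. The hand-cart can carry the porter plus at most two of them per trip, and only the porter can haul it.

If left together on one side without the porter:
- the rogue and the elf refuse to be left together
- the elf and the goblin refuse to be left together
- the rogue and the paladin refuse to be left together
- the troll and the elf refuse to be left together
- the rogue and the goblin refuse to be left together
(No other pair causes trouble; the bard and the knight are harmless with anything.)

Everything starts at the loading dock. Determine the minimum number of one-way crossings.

Counting alone: the porter can take at most 2 across per trip to the warehouse floor, so moving all 7 needs at least 4 loaded trips out, with a return between consecutive ones — at least 7 crossings.
The safety rule pushes this higher. Following every safe sequence of crossings, the most of the 7 that can be at the warehouse floor as the hand-cart arrives there on crossings 7, 9 is 5, 6 respectively — never all 7.
So no plan with fewer than 11 crossings exists, and this one achieves 11:
1. Porter goes to the warehouse floor with the elf and the rogue.
2. Porter goes back to the loading dock with the rogue.
3. Porter goes to the warehouse floor with the rogue and the troll.
4. Porter goes back to the loading dock with the elf.
5. Porter goes to the warehouse floor with the bard and the elf.
6. Porter goes back to the loading dock with the elf.
7. Porter goes to the warehouse floor with the goblin and the paladin.
8. Porter goes back to the loading dock with the rogue.
9. Porter goes to the warehouse floor with the knight and the rogue.
10. Porter goes back to the loading dock with the rogue.
11. Porter goes to the warehouse floor with the elf and the rogue.

11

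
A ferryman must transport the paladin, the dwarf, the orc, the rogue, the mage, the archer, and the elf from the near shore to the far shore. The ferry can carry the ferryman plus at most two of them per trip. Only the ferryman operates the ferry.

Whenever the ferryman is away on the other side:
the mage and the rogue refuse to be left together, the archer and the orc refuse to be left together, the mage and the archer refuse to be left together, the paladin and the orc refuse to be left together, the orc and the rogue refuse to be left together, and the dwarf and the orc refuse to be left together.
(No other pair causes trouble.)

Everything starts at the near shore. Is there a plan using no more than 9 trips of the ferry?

Yes

Yes — this plan uses 9 crossings (≤ 9):
1. Ferryman goes to the far shore with the mage and the orc.
2. Ferryman goes back to the near shore alone.
3. Ferryman goes to the far shore with the elf.
4. Ferryman goes back to the near shore alone.
5. Ferryman goes to the far shore with the dwarf and the paladin.
6. Ferryman goes back to the near shore with the orc.
7. Ferryman goes to the far shore with the archer and the rogue.
8. Ferryman goes back to the near shore with the mage.
9. Ferryman goes to the far shore with the mage and the orc.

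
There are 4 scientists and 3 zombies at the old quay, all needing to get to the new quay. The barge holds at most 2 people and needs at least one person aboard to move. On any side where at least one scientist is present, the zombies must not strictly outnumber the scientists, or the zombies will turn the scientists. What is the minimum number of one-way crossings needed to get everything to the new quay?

11

Counting alone: each trip to the new quay takes at most 2 across and each return brings at least 1 back, so after t trips out (and t−1 returns) at most 2t − (t−1) of the 7 are across; that first reaches 7 at t = 6, so at least 11 crossings are needed.
The plan below uses exactly 11 crossings, so it is optimal:
1. 2 zombies → the new quay.  (the old quay: 4S 1Z; the new quay: 0S 2Z)
2. 1 zombie ← the old quay.  (the old quay: 4S 2Z; the new quay: 0S 1Z)
3. 2 zombies → the new quay.  (the old quay: 4S 0Z; the new quay: 0S 3Z)
4. 1 zombie ← the old quay.  (the old quay: 4S 1Z; the new quay: 0S 2Z)
5. 2 scientists → the new quay.  (the old quay: 2S 1Z; the new quay: 2S 2Z)
6. 1 zombie ← the old quay.  (the old quay: 2S 2Z; the new quay: 2S 1Z)
7. 1 scientist and 1 zombie → the new quay.  (the old quay: 1S 1Z; the new quay: 3S 2Z)
8. 1 scientist ← the old quay.  (the old quay: 2S 1Z; the new quay: 2S 2Z)
9. 1 scientist and 1 zombie → the new quay.  (the old quay: 1S 0Z; the new quay: 3S 3Z)
10. 1 zombie ← the old quay.  (the old quay: 1S 1Z; the new quay: 3S 2Z)
11. 1 scientist and 1 zombie → the new quay.  (the old quay: 0S 0Z; the new quay: 4S 3Z)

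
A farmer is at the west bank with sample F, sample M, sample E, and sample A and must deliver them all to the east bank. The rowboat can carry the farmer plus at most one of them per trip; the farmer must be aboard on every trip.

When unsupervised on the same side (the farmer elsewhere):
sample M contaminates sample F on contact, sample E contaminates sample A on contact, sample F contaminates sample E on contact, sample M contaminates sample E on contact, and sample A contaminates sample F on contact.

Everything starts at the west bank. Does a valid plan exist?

Whatever the first load, the items left behind include a forbidden pair without the farmer. No opening move is safe, so no plan exists.

No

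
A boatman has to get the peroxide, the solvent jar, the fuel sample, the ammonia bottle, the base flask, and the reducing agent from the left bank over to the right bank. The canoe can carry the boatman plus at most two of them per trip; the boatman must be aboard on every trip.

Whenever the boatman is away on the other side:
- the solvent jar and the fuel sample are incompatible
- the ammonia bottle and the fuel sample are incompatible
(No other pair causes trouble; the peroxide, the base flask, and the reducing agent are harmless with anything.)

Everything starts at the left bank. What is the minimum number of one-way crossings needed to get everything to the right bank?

Counting alone: the boatman can take at most 2 across per trip to the right bank, so moving all 6 needs at least 3 loaded trips out, with a return between consecutive ones — at least 5 crossings.
The plan below uses exactly 5 crossings, so it is optimal:
1. Boatman goes to the right bank with the fuel sample and the peroxide.  [the left bank: the ammonia bottle, the base flask, the reducing agent, the solvent jar | the right bank: the fuel sample, the peroxide]
2. Boatman goes back to the left bank alone.  [the left bank: the ammonia bottle, the base flask, the reducing agent, the solvent jar | the right bank: the fuel sample, the peroxide]
3. Boatman goes to the right bank with the base flask and the reducing agent.  [the left bank: the ammonia bottle, the solvent jar | the right bank: the base flask, the fuel sample, the peroxide, the reducing agent]
4. Boatman goes back to the left bank alone.  [the left bank: the ammonia bottle, the solvent jar | the right bank: the base flask, the fuel sample, the peroxide, the reducing agent]
5. Boatman goes to the right bank with the ammonia bottle and the solvent jar.  [the left bank: — | the right bank: the ammonia bottle, the base flask, the fuel sample, the peroxide, the reducing agent, the solvent jar]

5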